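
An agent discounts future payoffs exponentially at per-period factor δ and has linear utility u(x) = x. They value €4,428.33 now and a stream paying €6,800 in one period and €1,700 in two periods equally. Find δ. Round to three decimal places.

δ ≈ 0.570

The stream is worth 6800δ + 1700δ² today, so 6800δ + 1700δ² = 4428.33.
Rearranged: 1700δ² + 6800δ − 4428.33 = 0.
By the quadratic formula (taking the positive root), δ = (−6800 + √76352644.00) / 3400 ≈ 0.570.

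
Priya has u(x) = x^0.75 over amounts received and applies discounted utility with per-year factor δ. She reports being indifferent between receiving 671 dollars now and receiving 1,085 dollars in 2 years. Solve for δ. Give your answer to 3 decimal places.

δ ≈ 0.835

Indifference means u(671) = δ^2 · u(1085), so δ^2 = u(671)/u(1085).
Since u(x) = x^0.75, δ^2 = (671/1085)^0.75 = 0.61843^0.75 = 0.69738.
Taking the square root: δ = 0.69738^(1/2) ≈ 0.835.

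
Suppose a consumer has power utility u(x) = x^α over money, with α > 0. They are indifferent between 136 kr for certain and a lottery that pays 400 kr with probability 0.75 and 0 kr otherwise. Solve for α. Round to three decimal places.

α ≈ 0.267

Since u(0) = 0, the lottery's EU is 0.75·400^α.
Equating: 136^α = 0.75·400^α, i.e. 0.3400^α = 0.75.
Taking logs: α·ln(136/400) = ln(0.75), so α = -0.287682 / -1.078810 ≈ 0.267.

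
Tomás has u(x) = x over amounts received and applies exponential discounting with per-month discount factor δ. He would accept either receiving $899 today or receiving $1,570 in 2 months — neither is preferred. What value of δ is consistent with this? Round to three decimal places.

δ ≈ 0.757

Indifference means u(899) = δ^2 · u(1570), so δ^2 = u(899)/u(1570).
With u(x) = x: δ^2 = 899/1570 = 0.57261.
So δ = 0.57261^(1/2) ≈ 0.757.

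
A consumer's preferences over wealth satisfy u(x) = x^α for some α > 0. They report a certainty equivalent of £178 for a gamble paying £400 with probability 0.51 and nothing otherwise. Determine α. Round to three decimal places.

α ≈ 0.832

EU(lottery) = 0.51·400^α + 0.49·0 = 0.51·400^α.
Setting u(178) equal to that: 178^α = 0.51·400^α ⇒ (178/400)^α = 0.51.
α = ln(0.51) / ln(178/400) = -0.673345/-0.809681 ≈ 0.832.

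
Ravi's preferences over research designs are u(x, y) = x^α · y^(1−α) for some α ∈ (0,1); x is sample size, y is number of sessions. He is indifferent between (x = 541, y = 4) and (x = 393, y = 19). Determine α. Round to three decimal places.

α ≈ 0.830

Set the two utilities equal: 541^α·4^(1−α) = 393^α·19^(1−α).
Taking logs: α·ln 541 + (1−α)·ln 4 = α·ln 393 + (1−α)·ln 19, i.e. α·0.319610 = (1−α)·1.558145.
Thus α·(1.877755) = 1.558145, so α = 1.558145/1.877755 ≈ 0.830.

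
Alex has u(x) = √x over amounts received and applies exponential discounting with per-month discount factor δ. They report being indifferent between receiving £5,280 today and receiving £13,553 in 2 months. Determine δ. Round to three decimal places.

δ ≈ 0.790

Indifference means u(5280) = δ^2 · u(13553), so δ^2 = u(5280)/u(13553).
With u(x) = √x: δ^2 = √5280/√13553 = √(5280/13553) = 0.62416.
So δ = 0.62416^(1/2) ≈ 0.790.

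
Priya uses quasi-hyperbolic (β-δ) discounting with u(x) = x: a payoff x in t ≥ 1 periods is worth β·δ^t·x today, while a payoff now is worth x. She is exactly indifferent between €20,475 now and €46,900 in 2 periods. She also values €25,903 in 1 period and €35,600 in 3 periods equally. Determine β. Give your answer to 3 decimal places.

From the later pair, β·δ^1·25903 = β·δ^3·35600; dividing through, δ^2 = 25903/35600 = 0.72761, so δ = 0.85300.
The first indifference: 20475 = β·δ^2·46900, so β = 20475/(δ^2·46900) = 20475/(0.72761·46900) ≈ 0.600.

β ≈ 0.600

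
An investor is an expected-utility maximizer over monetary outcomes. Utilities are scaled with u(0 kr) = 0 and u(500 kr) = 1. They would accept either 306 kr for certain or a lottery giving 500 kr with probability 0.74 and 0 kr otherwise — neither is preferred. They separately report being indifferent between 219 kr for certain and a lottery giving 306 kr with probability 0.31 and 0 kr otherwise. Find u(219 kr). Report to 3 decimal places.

0.229

The first gamble pins u(306 kr): it must equal 0.74·1 + 0.26·0 = 0.74.
Chaining: u(219 kr) = 0.31·0.74 + 0.69·0.00 = 0.2294.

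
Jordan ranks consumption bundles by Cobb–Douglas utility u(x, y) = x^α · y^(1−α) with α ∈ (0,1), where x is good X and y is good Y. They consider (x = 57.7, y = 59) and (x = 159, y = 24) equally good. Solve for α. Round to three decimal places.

The Cobb–Douglas utilities coincide, so 57.7^α·59^(1−α) = 159^α·24^(1−α).
(57.7/159)^α = (24/59)^(1−α); take logs: α·ln(57.7/159) = (1−α)·ln(24/59), i.e. α·-1.013647 = (1−α)·-0.899484.
So α/(1−α) = (-0.899484)/(-1.013647) = 0.887374, and α = 0.887374/1.887374 ≈ 0.470.

α ≈ 0.470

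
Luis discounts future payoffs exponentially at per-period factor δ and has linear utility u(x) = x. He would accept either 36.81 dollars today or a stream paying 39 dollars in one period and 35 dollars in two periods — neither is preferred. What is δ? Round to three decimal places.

Equating present values: 36.81 = 39δ + 35δ².
Rearranged: 35δ² + 39δ − 36.81 = 0.
δ = (−39 + √(39² + 4·35·36.81)) / (2·35) = (−39 + √6674.40) / 70 ≈ 0.610.

δ ≈ 0.610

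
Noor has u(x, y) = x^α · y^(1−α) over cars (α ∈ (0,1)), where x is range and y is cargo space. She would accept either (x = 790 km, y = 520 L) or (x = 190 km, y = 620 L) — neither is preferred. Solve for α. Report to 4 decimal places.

The Cobb–Douglas utilities coincide, so 790^α·520^(1−α) = 190^α·620^(1−α).
Rearrange to (790/190)^α = (620/520)^(1−α) and take logs: α·1.4250089 = (1−α)·0.1758907.
So α/(1−α) = (0.1758907)/(1.4250089) = 0.1234313, and α = 0.1234313/1.1234313 ≈ 0.1099.

α ≈ 0.1099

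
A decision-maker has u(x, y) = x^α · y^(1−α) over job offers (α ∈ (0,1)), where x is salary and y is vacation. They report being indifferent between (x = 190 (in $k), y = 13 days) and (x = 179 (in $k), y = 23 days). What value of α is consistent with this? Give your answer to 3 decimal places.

α ≈ 0.905

Set the two utilities equal: 190^α·13^(1−α) = 179^α·23^(1−α).
Taking logs: α·ln 190 + (1−α)·ln 13 = α·ln 179 + (1−α)·ln 23, i.e. α·0.059638 = (1−α)·0.570545.
So α/(1−α) = (0.570545)/(0.059638) = 9.566803, and α = 9.566803/10.566803 ≈ 0.905.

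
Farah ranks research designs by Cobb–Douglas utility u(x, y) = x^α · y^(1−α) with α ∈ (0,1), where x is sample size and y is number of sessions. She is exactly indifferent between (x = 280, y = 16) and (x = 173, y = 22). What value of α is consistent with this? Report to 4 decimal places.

The Cobb–Douglas utilities coincide, so 280^α·16^(1−α) = 173^α·22^(1−α).
Rearrange to (280/173)^α = (22/16)^(1−α) and take logs: α·0.4814980 = (1−α)·0.3184537.
With A = 0.4814980 and B = 0.3184537: α·A = (1−α)·B, so α = B/(A+B) = 0.3184537/0.7999517 ≈ 0.3981.

α ≈ 0.3981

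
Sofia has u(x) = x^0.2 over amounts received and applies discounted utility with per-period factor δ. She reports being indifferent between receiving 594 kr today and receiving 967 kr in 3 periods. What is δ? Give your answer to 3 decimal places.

Indifference means u(594) = δ^3 · u(967), so δ^3 = u(594)/u(967).
With u(x) = x^0.2: δ^3 = 594^0.2/967^0.2 = (594/967)^0.2 = 0.90714.
So δ = 0.90714^(1/3) ≈ 0.968.

δ ≈ 0.968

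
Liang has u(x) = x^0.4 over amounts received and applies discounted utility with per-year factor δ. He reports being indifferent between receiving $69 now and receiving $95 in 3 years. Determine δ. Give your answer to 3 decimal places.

δ ≈ 0.958

The payoff in 3 years is discounted by δ^3, so u(69) = δ^3·u(95) and δ^3 = u(69)/u(95).
Since u(x) = x^0.4, δ^3 = (69/95)^0.4 = 0.72632^0.4 = 0.87993.
So δ = 0.87993^(1/3) ≈ 0.958.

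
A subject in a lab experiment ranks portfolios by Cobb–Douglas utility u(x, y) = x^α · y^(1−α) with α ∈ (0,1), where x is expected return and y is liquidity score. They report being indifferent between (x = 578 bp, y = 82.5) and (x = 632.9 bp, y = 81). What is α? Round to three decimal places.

α ≈ 0.168

Indifference: 578^α · 82.5^(1−α) = 632.9^α · 81^(1−α).
Rearrange to (578/632.9)^α = (81/82.5)^(1−α) and take logs: α·-0.090739 = (1−α)·-0.018349.
With A = -0.090739 and B = -0.018349: α·A = (1−α)·B, so α = B/(A+B) = -0.018349/-0.109088 ≈ 0.168.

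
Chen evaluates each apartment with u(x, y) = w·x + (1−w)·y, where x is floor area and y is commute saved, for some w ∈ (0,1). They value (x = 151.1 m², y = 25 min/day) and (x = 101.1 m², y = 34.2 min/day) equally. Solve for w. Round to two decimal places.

w = 0.16

u(151.1,25) = u(101.1,34.2) means w·151.1 + (1−w)·25 = w·101.1 + (1−w)·34.2.
Rearranging, 50·w − 9.2·(1−w) = 0.
The marginal rate of substitution is 9.2/50, so w = 9.2/(50+9.2) = 0.16.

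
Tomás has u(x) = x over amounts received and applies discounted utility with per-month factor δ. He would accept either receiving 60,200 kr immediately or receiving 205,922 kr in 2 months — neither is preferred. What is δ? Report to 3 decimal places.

Equating discounted utilities: u(60200) = δ^2·u(205922) ⇒ δ^2 = u(60200)/u(205922).
With u(x) = x: δ^2 = 60200/205922 = 0.29234.
Hence δ = (0.29234)^(1/2) = 0.54069.

δ ≈ 0.541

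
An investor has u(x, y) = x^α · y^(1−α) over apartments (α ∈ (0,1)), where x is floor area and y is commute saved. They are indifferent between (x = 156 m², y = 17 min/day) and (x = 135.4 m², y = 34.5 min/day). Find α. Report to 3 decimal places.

α ≈ 0.833

Indifference: 156^α · 17^(1−α) = 135.4^α · 34.5^(1−α).
Rearrange to (156/135.4)^α = (34.5/17)^(1−α) and take logs: α·0.141623 = (1−α)·0.707746.
With A = 0.141623 and B = 0.707746: α·A = (1−α)·B, so α = B/(A+B) = 0.707746/0.849369 ≈ 0.833.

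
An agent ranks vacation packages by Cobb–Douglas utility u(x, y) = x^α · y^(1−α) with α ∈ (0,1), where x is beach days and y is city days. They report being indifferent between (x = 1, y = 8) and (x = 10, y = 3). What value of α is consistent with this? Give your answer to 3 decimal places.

Set the two utilities equal: 1^α·8^(1−α) = 10^α·3^(1−α).
Rearrange to (1/10)^α = (3/8)^(1−α) and take logs: α·-2.302585 = (1−α)·-0.980829.
So α/(1−α) = (-0.980829)/(-2.302585) = 0.425969, and α = 0.425969/1.425969 ≈ 0.299.

α ≈ 0.299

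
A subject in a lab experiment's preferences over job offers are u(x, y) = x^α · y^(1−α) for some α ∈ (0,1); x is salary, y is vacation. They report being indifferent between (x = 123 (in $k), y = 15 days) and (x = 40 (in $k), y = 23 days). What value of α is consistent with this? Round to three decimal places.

α ≈ 0.276

The Cobb–Douglas utilities coincide, so 123^α·15^(1−α) = 40^α·23^(1−α).
Taking logs: α·ln 123 + (1−α)·ln 15 = α·ln 40 + (1−α)·ln 23, i.e. α·1.123305 = (1−α)·0.427444.
So α/(1−α) = (0.427444)/(1.123305) = 0.380524, and α = 0.380524/1.380524 ≈ 0.276.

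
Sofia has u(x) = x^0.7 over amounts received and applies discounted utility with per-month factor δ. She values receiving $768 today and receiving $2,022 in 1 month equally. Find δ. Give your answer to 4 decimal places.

δ ≈ 0.5078

The payoff in 1 month is discounted by δ, so u(768) = δ·u(2022) and δ = u(768)/u(2022).
Since u(x) = x^0.7, δ = (768/2022)^0.7 = 0.37982^0.7 = 0.50782.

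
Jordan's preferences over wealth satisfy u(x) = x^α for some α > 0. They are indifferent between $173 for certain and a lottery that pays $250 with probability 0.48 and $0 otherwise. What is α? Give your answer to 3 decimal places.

α ≈ 1.994

EU(lottery) = 0.48·250^α + 0.52·0 = 0.48·250^α.
Setting u(173) equal to that: 173^α = 0.48·250^α ⇒ (173/250)^α = 0.48.
Taking logs: α·ln(173/250) = ln(0.48), so α = -0.733969 / -0.368169 ≈ 1.994.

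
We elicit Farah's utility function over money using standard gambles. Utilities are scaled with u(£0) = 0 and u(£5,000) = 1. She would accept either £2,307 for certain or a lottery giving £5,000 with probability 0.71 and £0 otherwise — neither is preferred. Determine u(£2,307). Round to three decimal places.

0.710

The indifference gives u(£2,307) = 0.71·u(£5,000) + 0.29·u(£0) = 0.71·1 + 0.29·0 = 0.71.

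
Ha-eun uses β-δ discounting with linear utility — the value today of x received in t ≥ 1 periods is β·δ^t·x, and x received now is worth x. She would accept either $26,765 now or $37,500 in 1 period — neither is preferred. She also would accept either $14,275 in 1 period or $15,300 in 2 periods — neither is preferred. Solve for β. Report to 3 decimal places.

β ≈ 0.765

From the later pair, β·δ^1·14275 = β·δ^2·15300; dividing through, δ = 14275/15300 = 0.93301.
The first indifference: 26765 = β·δ·37500, so β = 26765/(δ·37500) = 26765/(0.93301·37500) ≈ 0.765.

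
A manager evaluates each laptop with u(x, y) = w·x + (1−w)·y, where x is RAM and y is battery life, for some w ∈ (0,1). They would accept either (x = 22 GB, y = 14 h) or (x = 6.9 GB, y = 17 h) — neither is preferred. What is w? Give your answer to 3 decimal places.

Indifference: w·22 + (1−w)·14 = w·6.9 + (1−w)·17.
Rearranging, 15.1·w − 3·(1−w) = 0.
The marginal rate of substitution is 3/15.1, so w = 3/(15.1+3) = 0.166.

w = 0.166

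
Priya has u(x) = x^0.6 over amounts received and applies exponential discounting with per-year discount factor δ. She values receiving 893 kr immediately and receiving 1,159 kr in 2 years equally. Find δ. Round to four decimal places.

δ ≈ 0.9248

Indifference means u(893) = δ^2 · u(1159), so δ^2 = u(893)/u(1159).
With u(x) = x^0.6: δ^2 = 893^0.6/1159^0.6 = (893/1159)^0.6 = 0.85519.
So δ = 0.85519^(1/2) ≈ 0.9248.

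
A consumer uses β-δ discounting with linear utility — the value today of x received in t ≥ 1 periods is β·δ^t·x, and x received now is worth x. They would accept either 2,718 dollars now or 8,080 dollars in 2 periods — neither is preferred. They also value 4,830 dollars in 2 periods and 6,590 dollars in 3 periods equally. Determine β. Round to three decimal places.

Both payoffs in the second observation are in the future, so β drops out: δ^2·4830 = δ^3·6590 ⇒ δ = 4830/6590 = 0.73293.
Now use the now-vs-future pair: 2718 = β·δ^2·8080 gives β = 2718/(0.53718·8080) ≈ 0.626.

β ≈ 0.626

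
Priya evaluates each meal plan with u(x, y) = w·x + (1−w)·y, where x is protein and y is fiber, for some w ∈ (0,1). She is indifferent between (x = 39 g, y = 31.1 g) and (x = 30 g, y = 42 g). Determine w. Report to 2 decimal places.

u(39,31.1) = u(30,42) means w·39 + (1−w)·31.1 = w·30 + (1−w)·42.
Collecting terms: w·9 = (1−w)·10.9.
Hence w = 10.9/(9+10.9) = 10.9/19.9 = 0.55.

w = 0.55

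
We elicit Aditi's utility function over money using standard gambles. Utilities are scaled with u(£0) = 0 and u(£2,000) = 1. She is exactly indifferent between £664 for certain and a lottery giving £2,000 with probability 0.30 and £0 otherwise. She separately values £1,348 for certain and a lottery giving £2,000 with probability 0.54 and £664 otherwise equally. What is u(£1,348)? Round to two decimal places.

The first gamble pins u(£664): it must equal 0.30·1 + 0.70·0 = 0.30.
Chaining: u(£1,348) = 0.54·1.00 + 0.46·0.30 = 0.6780.

0.68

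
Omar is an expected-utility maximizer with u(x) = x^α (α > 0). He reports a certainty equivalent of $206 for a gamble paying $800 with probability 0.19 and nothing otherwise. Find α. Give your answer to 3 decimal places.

EU(lottery) = 0.19·800^α + 0.81·0 = 0.19·800^α.
Equating: 206^α = 0.19·800^α, i.e. 0.2575^α = 0.19.
Taking logs: α·ln(206/800) = ln(0.19), so α = -1.660731 / -1.356736 ≈ 1.224.

α ≈ 1.224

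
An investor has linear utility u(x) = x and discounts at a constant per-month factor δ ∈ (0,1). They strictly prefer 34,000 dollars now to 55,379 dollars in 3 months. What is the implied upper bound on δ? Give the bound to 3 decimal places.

Under u(x) = x this choice says 34000 > δ^3·55379.
Dividing by 55379: δ^3 < 0.61395. Both sides are positive, so the cube root keeps the direction.
δ < (34000/55379)^(1/3) ≈ 0.850.

δ < 0.850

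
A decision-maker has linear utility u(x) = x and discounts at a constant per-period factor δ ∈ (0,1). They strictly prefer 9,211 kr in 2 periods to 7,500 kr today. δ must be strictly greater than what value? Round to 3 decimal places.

The preference means 7500 < δ^2·9211.
Dividing by 9211: δ^2 > 0.81424. Both sides are positive, so the square root keeps the direction.
δ > 0.81424^(1/2) = 0.902.

δ > 0.902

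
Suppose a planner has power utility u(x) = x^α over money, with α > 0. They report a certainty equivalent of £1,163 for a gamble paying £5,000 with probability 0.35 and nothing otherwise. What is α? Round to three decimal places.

EU(lottery) = 0.35·5000^α + 0.65·0 = 0.35·5000^α.
Indifference: 1163^α = 0.35·5000^α, so (1163/5000)^α = 0.35.
Take logs: α = ln 0.35 / ln(1163/5000) ≈ 0.71983.

α ≈ 0.720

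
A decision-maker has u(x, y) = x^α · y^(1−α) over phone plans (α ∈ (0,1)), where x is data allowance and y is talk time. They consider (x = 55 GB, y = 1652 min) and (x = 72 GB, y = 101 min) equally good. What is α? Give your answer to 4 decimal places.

α ≈ 0.9121

Set the two utilities equal: 55^α·1652^(1−α) = 72^α·101^(1−α).
Rearrange to (55/72)^α = (101/1652)^(1−α) and take logs: α·-0.2693329 = (1−α)·-2.7946214.
Thus α·(-3.0639543) = -2.7946214, so α = -2.7946214/-3.0639543 ≈ 0.9121.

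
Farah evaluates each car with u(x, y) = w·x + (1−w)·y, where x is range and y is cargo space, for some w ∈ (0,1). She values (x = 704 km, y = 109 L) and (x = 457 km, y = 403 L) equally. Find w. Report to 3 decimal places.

w = 0.543

Indifference: w·704 + (1−w)·109 = w·457 + (1−w)·403.
Rearranging, 247·w − 294·(1−w) = 0.
So w/(1−w) = 294/247 = 1.1903, giving w = 294/(247+294) = 0.543.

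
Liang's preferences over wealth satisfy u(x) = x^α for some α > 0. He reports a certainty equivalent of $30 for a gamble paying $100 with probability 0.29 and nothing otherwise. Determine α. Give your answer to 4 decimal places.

The lottery's expected utility is 0.29·u(100) + 0.71·u(0) = 0.29·100^α (since u(0) = 0 for α > 0).
Indifference: 30^α = 0.29·100^α, so (30/100)^α = 0.29.
Take logs: α = ln 0.29 / ln(30/100) ≈ 1.028158.

α ≈ 1.0282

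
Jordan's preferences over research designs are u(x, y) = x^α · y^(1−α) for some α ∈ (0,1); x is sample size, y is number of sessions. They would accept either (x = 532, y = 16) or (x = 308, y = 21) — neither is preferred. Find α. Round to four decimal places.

α ≈ 0.3322

Indifference: 532^α · 16^(1−α) = 308^α · 21^(1−α).
Taking logs: α·ln 532 + (1−α)·ln 16 = α·ln 308 + (1−α)·ln 21, i.e. α·0.5465437 = (1−α)·0.2719337.
Thus α·(0.8184774) = 0.2719337, so α = 0.2719337/0.8184774 ≈ 0.3322.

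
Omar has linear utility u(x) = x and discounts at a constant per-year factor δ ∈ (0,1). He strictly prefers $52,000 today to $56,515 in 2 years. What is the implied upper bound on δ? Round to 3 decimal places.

δ < 0.959

Comparing present values: 52000 > δ^2·56515.
Hence δ^2 < 52000/56515 = 0.92011, and x ↦ x^(1/2) is increasing on (0,∞).
δ < 0.92011^(1/2) = 0.959.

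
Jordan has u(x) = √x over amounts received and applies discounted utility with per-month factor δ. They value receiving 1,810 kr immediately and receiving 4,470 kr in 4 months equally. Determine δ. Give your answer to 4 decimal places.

Indifference means u(1810) = δ^4 · u(4470), so δ^4 = u(1810)/u(4470).
With u(x) = √x: δ^4 = √1810/√4470 = √(1810/4470) = 0.63633.
So δ = 0.63633^(1/4) ≈ 0.8931.

δ ≈ 0.8931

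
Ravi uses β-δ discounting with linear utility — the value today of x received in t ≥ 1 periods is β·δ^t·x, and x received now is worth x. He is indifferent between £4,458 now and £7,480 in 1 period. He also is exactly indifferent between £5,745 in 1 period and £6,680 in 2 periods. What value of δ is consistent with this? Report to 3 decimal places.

The second indifference involves only future payoffs, so β cancels: β·δ^1·5745 = β·δ^2·6680, giving δ = 5745/6680 = 0.86003.

δ ≈ 0.860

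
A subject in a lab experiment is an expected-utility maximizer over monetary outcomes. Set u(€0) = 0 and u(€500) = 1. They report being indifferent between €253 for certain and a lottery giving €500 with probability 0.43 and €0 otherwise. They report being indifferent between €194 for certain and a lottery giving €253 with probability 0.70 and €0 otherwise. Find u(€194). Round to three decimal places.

0.301

From the first indifference, u(€253) = 0.43·u(€500) + 0.57·u(€0) = 0.43·1 + 0.57·0 = 0.43.
Then u(€194) = 0.70·u(€253) + 0.30·u(€0) = 0.70·0.43 + 0.30·0.00 = 0.3010.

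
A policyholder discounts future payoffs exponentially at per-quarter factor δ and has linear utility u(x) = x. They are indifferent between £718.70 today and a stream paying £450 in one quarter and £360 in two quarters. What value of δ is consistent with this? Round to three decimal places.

The stream is worth 450δ + 360δ² today, so 450δ + 360δ² = 718.70.
That is, 360δ² + 450δ − 718.70 = 0, a quadratic in δ.
δ = (−450 + √(450² + 4·360·718.70)) / (2·360) = (−450 + √1237428.00) / 720 ≈ 0.920.

δ ≈ 0.920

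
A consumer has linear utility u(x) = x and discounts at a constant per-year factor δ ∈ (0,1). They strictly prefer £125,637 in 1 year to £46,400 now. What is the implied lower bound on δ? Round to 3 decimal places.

δ > 0.369

The preference means 46400 < δ·125637.
So δ > 46400/125637 = 0.36932.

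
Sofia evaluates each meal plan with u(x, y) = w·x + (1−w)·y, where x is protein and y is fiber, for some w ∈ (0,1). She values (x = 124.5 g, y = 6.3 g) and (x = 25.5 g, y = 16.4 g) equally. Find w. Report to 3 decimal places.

Indifference: w·124.5 + (1−w)·6.3 = w·25.5 + (1−w)·16.4.
Collecting terms: w·99 = (1−w)·10.1.
So w/(1−w) = 10.1/99 = 0.1020, giving w = 10.1/(99+10.1) = 0.093.

w = 0.093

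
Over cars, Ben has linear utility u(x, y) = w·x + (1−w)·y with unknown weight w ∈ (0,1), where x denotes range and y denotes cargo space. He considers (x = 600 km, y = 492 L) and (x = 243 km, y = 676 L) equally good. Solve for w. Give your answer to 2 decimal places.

Indifference: w·600 + (1−w)·492 = w·243 + (1−w)·676.
Rearranging, 357·w − 184·(1−w) = 0.
The marginal rate of substitution is 184/357, so w = 184/(357+184) = 0.34.

w = 0.34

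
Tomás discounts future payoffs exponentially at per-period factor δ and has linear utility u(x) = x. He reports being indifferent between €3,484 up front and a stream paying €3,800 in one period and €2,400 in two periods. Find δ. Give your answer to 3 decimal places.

δ ≈ 0.650

Present value of the stream is 3800·δ + 2400·δ². Indifference gives 3800δ + 2400δ² = 3484.
Rearranged: 2400δ² + 3800δ − 3484 = 0.
δ = (−3800 + √(3800² + 4·2400·3484)) / (2·2400) = (−3800 + √47886400.00) / 4800 ≈ 0.650.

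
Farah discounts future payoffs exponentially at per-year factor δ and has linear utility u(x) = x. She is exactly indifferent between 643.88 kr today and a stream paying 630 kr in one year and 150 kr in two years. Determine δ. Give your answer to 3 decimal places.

δ ≈ 0.850

Equating present values: 643.88 = 630δ + 150δ².
Rearranged: 150δ² + 630δ − 643.88 = 0.
δ = (−630 + √(630² + 4·150·643.88)) / (2·150) = (−630 + √783228.00) / 300 ≈ 0.850.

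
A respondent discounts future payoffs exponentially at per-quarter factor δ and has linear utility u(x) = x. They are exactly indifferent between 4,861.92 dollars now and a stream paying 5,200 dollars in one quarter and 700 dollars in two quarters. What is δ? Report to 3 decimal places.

Present value of the stream is 5200·δ + 700·δ². Indifference gives 5200δ + 700δ² = 4861.92.
Rearranged: 700δ² + 5200δ − 4861.92 = 0.
The positive root is δ = [−5200 + √(5200² + 4·700·4861.92)] / (2·700) = (−5200 + 6376.000)/1400 ≈ 0.840.

δ ≈ 0.840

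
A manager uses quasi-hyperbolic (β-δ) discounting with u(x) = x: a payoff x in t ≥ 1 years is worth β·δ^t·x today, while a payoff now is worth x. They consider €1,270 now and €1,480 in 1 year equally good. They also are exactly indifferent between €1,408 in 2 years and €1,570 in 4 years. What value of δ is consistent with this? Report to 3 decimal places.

δ ≈ 0.947

Both payoffs in the second observation are in the future, so β drops out: δ^2·1408 = δ^4·1570 ⇒ δ^2 = 1408/1570 = 0.89682, so δ = 0.94700.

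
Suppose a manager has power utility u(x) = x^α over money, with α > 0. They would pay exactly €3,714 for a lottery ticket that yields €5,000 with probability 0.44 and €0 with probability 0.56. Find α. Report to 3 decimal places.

α ≈ 2.761

EU(lottery) = 0.44·5000^α + 0.56·0 = 0.44·5000^α.
Indifference: 3714^α = 0.44·5000^α, so (3714/5000)^α = 0.44.
α = ln(0.44) / ln(3714/5000) = -0.820981/-0.297328 ≈ 2.761.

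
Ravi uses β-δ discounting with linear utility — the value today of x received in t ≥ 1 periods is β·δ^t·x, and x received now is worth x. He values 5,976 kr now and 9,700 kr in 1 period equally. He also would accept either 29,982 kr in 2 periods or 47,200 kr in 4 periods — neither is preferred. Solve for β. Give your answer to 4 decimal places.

Both payoffs in the second observation are in the future, so β drops out: δ^2·29982 = δ^4·47200 ⇒ δ^2 = 29982/47200 = 0.63521, so δ = 0.79700.
Substituting δ into 5976 = β·δ·9700: β = 5976/(7730.917) ≈ 0.7730.

β ≈ 0.7730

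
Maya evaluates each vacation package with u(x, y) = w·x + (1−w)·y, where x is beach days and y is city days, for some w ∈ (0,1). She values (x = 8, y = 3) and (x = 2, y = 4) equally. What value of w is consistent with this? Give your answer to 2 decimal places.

w = 0.14

Indifference: w·8 + (1−w)·3 = w·2 + (1−w)·4.
Collecting terms: w·6 = (1−w)·1.
Hence w = 1/(6+1) = 1/7 = 0.14.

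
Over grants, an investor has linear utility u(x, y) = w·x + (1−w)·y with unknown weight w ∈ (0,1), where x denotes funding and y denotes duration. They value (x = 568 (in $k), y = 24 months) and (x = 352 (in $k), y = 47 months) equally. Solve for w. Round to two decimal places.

Indifference: w·568 + (1−w)·24 = w·352 + (1−w)·47.
Collecting terms: w·216 = (1−w)·23.
Hence w = 23/(216+23) = 23/239 = 0.10.

w = 0.10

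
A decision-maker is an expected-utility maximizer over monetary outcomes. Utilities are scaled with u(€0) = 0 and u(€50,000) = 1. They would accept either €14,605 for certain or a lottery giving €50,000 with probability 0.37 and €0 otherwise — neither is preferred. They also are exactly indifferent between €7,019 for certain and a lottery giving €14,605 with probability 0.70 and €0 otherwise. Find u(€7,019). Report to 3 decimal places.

The first gamble pins u(€14,605): it must equal 0.37·1 + 0.63·0 = 0.37.
Chaining: u(€7,019) = 0.70·0.37 + 0.30·0.00 = 0.2590.

0.259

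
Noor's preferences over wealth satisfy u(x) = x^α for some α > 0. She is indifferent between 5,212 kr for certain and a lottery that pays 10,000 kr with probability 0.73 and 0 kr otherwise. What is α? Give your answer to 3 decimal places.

α ≈ 0.483

Since u(0) = 0, the lottery's EU is 0.73·10000^α.
Indifference: 5212^α = 0.73·10000^α, so (5212/10000)^α = 0.73.
Taking logs: α·ln(5212/10000) = ln(0.73), so α = -0.314711 / -0.651621 ≈ 0.483.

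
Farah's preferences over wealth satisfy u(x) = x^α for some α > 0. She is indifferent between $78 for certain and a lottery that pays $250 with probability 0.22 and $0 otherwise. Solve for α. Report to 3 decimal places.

The lottery's expected utility is 0.22·u(250) + 0.78·u(0) = 0.22·250^α (since u(0) = 0 for α > 0).
Equating: 78^α = 0.22·250^α, i.e. 0.3120^α = 0.22.
Taking logs: α·ln(78/250) = ln(0.22), so α = -1.514128 / -1.164752 ≈ 1.300.

α ≈ 1.300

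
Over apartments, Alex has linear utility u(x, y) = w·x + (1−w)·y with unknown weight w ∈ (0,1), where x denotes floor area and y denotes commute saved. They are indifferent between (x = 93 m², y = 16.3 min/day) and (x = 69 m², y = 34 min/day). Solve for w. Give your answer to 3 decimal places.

Indifference: w·93 + (1−w)·16.3 = w·69 + (1−w)·34.
w·(93−69) = (1−w)·(34−16.3), i.e. w·24 = (1−w)·17.7.
Hence w = 17.7/(24+17.7) = 17.7/41.7 = 0.424.

w = 0.424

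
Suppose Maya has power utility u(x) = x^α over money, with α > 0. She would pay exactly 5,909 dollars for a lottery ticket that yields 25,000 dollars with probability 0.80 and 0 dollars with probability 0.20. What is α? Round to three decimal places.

The lottery's expected utility is 0.80·u(25000) + 0.20·u(0) = 0.80·25000^α (since u(0) = 0 for α > 0).
Indifference: 5909^α = 0.80·25000^α, so (5909/25000)^α = 0.80.
Taking logs: α·ln(5909/25000) = ln(0.80), so α = -0.223144 / -1.442399 ≈ 0.155.

α ≈ 0.155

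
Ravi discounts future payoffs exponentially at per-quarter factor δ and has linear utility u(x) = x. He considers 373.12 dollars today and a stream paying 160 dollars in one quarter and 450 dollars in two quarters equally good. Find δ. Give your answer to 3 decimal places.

δ ≈ 0.750

Equating present values: 373.12 = 160δ + 450δ².
That is, 450δ² + 160δ − 373.12 = 0, a quadratic in δ.
The positive root is δ = [−160 + √(160² + 4·450·373.12)] / (2·450) = (−160 + 834.995)/900 ≈ 0.750.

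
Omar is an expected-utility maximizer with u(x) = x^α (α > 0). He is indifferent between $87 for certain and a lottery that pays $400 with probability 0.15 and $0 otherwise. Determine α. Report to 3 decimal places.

α ≈ 1.244

The lottery's expected utility is 0.15·u(400) + 0.85·u(0) = 0.15·400^α (since u(0) = 0 for α > 0).
Equating: 87^α = 0.15·400^α, i.e. 0.2175^α = 0.15.
Take logs: α = ln 0.15 / ln(87/400) ≈ 1.24356.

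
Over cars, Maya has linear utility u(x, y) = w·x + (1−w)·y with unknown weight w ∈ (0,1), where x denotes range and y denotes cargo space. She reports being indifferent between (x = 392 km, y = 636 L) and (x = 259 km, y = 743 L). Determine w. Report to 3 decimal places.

u(392,636) = u(259,743) means w·392 + (1−w)·636 = w·259 + (1−w)·743.
Collecting terms: w·133 = (1−w)·107.
The marginal rate of substitution is 107/133, so w = 107/(133+107) = 0.446.

w = 0.446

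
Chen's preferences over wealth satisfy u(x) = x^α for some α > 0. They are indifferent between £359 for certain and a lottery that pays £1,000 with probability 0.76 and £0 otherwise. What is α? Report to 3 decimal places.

The lottery's expected utility is 0.76·u(1000) + 0.24·u(0) = 0.76·1000^α (since u(0) = 0 for α > 0).
Setting u(359) equal to that: 359^α = 0.76·1000^α ⇒ (359/1000)^α = 0.76.
Taking logs: α·ln(359/1000) = ln(0.76), so α = -0.274437 / -1.024433 ≈ 0.268.

α ≈ 0.268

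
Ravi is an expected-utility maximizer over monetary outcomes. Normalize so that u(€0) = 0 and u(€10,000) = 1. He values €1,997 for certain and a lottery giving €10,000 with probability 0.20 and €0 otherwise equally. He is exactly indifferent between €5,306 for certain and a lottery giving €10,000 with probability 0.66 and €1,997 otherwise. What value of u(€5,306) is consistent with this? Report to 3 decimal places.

0.728

The first gamble pins u(€1,997): it must equal 0.20·1 + 0.80·0 = 0.20.
Then u(€5,306) = 0.66·u(€10,000) + 0.34·u(€1,997) = 0.66·1.00 + 0.34·0.20 = 0.7280.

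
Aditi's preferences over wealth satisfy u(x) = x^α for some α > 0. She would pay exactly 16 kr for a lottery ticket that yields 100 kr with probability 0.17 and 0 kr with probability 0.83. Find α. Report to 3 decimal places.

α ≈ 0.967

EU(lottery) = 0.17·100^α + 0.83·0 = 0.17·100^α.
Equating: 16^α = 0.17·100^α, i.e. 0.1600^α = 0.17.
Take logs: α = ln 0.17 / ln(16/100) ≈ 0.96692.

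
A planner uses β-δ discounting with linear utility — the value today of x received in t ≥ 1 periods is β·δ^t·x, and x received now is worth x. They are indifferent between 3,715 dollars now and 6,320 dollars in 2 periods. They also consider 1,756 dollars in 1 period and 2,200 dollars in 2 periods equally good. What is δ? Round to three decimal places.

δ ≈ 0.798

Both payoffs in the second observation are in the future, so β drops out: δ^1·1756 = δ^2·2200 ⇒ δ = 1756/2200 = 0.79818.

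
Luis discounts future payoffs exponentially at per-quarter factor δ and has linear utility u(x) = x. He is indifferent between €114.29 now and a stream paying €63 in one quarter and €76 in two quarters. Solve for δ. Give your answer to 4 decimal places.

Present value of the stream is 63·δ + 76·δ². Indifference gives 63δ + 76δ² = 114.29.
That is, 76δ² + 63δ − 114.29 = 0, a quadratic in δ.
The positive root is δ = [−63 + √(63² + 4·76·114.29)] / (2·76) = (−63 + 196.757)/152 ≈ 0.8800.

δ ≈ 0.8800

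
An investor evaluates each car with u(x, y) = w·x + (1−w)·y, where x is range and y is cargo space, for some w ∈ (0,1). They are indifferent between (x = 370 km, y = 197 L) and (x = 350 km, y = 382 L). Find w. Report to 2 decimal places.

u(370,197) = u(350,382) means w·370 + (1−w)·197 = w·350 + (1−w)·382.
w·(370−350) = (1−w)·(382−197), i.e. w·20 = (1−w)·185.
The marginal rate of substitution is 185/20, so w = 185/(20+185) = 0.90.

w = 0.90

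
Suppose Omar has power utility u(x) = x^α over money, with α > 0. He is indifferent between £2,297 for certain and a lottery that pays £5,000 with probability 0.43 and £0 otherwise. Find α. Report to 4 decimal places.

Since u(0) = 0, the lottery's EU is 0.43·5000^α.
Indifference: 2297^α = 0.43·5000^α, so (2297/5000)^α = 0.43.
Take logs: α = ln 0.43 / ln(2297/5000) ≈ 1.085026.

α ≈ 1.0850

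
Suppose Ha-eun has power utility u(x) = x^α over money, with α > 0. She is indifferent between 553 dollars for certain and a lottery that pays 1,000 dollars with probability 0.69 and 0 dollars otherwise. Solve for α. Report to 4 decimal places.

α ≈ 0.6264

EU(lottery) = 0.69·1000^α + 0.31·0 = 0.69·1000^α.
Equating: 553^α = 0.69·1000^α, i.e. 0.5530^α = 0.69.
α = ln(0.69) / ln(553/1000) = -0.3710637/-0.5923973 ≈ 0.6264.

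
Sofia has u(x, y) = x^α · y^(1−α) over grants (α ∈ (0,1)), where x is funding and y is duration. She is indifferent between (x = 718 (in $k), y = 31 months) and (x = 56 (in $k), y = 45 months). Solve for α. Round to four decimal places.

α ≈ 0.1275

The Cobb–Douglas utilities coincide, so 718^α·31^(1−α) = 56^α·45^(1−α).
Taking logs: α·ln 718 + (1−α)·ln 31 = α·ln 56 + (1−α)·ln 45, i.e. α·2.5511179 = (1−α)·0.3726753.
Thus α·(2.9237932) = 0.3726753, so α = 0.3726753/2.9237932 ≈ 0.1275.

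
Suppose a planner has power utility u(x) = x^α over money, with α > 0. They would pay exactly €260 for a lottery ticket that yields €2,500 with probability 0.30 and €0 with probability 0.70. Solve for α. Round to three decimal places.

Since u(0) = 0, the lottery's EU is 0.30·2500^α.
Indifference: 260^α = 0.30·2500^α, so (260/2500)^α = 0.30.
Taking logs: α·ln(260/2500) = ln(0.30), so α = -1.203973 / -2.263364 ≈ 0.532.

α ≈ 0.532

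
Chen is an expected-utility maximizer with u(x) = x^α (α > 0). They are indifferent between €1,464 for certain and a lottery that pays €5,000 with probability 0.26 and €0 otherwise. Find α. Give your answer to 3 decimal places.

The lottery's expected utility is 0.26·u(5000) + 0.74·u(0) = 0.26·5000^α (since u(0) = 0 for α > 0).
Indifference: 1464^α = 0.26·5000^α, so (1464/5000)^α = 0.26.
Taking logs: α·ln(1464/5000) = ln(0.26), so α = -1.347074 / -1.228265 ≈ 1.097.

α ≈ 1.097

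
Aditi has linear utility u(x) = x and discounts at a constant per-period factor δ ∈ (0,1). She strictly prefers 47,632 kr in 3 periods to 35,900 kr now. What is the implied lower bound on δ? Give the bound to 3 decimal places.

δ > 0.910

Under u(x) = x this choice says 35900 < δ^3·47632.
Dividing by 47632: δ^3 > 0.75369. Both sides are positive, so the cube root keeps the direction.
δ > (35900/47632)^(1/3) ≈ 0.910.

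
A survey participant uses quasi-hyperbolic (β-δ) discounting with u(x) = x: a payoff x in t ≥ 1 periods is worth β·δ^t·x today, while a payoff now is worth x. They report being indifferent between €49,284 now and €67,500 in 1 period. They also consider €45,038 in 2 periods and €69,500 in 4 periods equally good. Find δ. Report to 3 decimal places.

The second indifference involves only future payoffs, so β cancels: β·δ^2·45038 = β·δ^4·69500, giving δ^2 = 45038/69500 = 0.64803, so δ = 0.80500.

δ ≈ 0.805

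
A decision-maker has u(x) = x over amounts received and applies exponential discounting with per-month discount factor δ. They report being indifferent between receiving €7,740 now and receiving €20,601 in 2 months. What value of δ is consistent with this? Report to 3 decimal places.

Equating discounted utilities: u(7740) = δ^2·u(20601) ⇒ δ^2 = u(7740)/u(20601).
With u(x) = x: δ^2 = 7740/20601 = 0.37571.
Taking the square root: δ = 0.37571^(1/2) ≈ 0.613.

δ ≈ 0.613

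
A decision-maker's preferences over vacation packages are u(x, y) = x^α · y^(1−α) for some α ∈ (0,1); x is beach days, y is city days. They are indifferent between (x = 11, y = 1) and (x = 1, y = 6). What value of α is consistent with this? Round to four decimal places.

α ≈ 0.4277

Indifference: 11^α · 1^(1−α) = 1^α · 6^(1−α).
Rearrange to (11/1)^α = (6/1)^(1−α) and take logs: α·2.3978953 = (1−α)·1.7917595.
So α/(1−α) = (1.7917595)/(2.3978953) = 0.7472217, and α = 0.7472217/1.7472217 ≈ 0.4277.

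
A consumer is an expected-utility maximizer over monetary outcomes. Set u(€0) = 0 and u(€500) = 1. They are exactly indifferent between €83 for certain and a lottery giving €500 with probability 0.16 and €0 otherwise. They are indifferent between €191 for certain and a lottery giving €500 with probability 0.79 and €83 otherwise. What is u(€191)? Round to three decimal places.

0.824

First, u(€83) = 0.16·u(€500) + 0.84·u(€0) = 0.16.
The second indifference gives u(€191) = 0.79·u(€500) + 0.21·u(€83) = 0.79·1.00 + 0.21·0.16 = 0.8236.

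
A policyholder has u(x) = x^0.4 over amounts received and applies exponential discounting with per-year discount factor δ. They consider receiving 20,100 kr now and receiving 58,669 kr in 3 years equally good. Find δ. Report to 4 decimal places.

δ ≈ 0.8669

The payoff in 3 years is discounted by δ^3, so u(20100) = δ^3·u(58669) and δ^3 = u(20100)/u(58669).
Since u(x) = x^0.4, δ^3 = (20100/58669)^0.4 = 0.34260^0.4 = 0.65150.
So δ = 0.65150^(1/3) ≈ 0.8669.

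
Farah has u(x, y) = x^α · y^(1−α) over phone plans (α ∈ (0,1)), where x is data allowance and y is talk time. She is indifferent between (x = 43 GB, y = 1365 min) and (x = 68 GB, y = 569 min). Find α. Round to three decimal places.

α ≈ 0.656

Set the two utilities equal: 43^α·1365^(1−α) = 68^α·569^(1−α).
Rearrange to (43/68)^α = (569/1365)^(1−α) and take logs: α·-0.458308 = (1−α)·-0.875029.
Thus α·(-1.333337) = -0.875029, so α = -0.875029/-1.333337 ≈ 0.656.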